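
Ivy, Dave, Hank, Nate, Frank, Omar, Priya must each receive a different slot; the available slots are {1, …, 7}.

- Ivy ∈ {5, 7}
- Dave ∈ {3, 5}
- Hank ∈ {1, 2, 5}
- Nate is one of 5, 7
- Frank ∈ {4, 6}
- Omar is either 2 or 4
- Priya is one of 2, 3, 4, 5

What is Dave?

3

The 7 variables together cover exactly {1, 2, 3, 4, 5, 6, 7} — 7 values for 7 variables — and 1 appears only in Hank's list, so Hank = 1.
The 6 still-open variables draw from only 6 values {2, 3, 4, 5, 6, 7}, so each is used; only Frank can be 6, hence Frank = 6.
The 2 variables Ivy and Nate are confined to {5, 7}, which locks those values in; drop them from Dave, Priya.
So Dave = 3.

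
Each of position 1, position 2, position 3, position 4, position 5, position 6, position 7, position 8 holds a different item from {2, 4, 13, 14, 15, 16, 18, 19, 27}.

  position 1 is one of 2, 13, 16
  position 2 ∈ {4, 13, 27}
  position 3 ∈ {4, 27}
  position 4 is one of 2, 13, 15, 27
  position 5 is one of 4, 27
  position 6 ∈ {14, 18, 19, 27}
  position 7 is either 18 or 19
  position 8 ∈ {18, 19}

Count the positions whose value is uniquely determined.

position 3 and position 5 between them cover only {4, 27} — a naked pair. Remove those values from position 2, position 4, position 6.
position 2 must be 13 (only option left). Remove 13 from position 1, position 4.
position 7 and position 8 between them cover only {18, 19} — a naked pair. Remove those values from position 6.
That leaves position 6 = 14.
Determined: position 2=13, position 6=14. The other positions each still have more than one consistent value. That makes 2.

2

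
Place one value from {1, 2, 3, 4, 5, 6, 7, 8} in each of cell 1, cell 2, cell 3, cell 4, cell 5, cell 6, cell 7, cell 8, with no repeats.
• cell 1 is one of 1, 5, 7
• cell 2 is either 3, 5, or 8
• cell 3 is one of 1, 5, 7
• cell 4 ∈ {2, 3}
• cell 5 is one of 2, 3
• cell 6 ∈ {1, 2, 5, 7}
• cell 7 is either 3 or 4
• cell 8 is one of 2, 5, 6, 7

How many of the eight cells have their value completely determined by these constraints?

Among the 8 variables, 4 fits only cell 7 (and all 8 values in {1, 2, 3, 4, 5, 6, 7, 8} must be used), so cell 7 = 4.
Among the 7 still-open variables, 6 fits only cell 8 (and all 7 values in {1, 2, 3, 5, 6, 7, 8} must be used), so cell 8 = 6.
The 6 still-open variables together cover exactly {1, 2, 3, 5, 7, 8} — 6 values for 6 variables — and 8 appears only in cell 2's list, so cell 2 = 8.
cell 4 and cell 5 share exactly the 2 values {2, 3}; by pigeonhole those values go to them, so strike 2, 3 from cell 6.
Determined: cell 2=8, cell 7=4, cell 8=6. The other cells each still have more than one consistent value. That makes 3.

3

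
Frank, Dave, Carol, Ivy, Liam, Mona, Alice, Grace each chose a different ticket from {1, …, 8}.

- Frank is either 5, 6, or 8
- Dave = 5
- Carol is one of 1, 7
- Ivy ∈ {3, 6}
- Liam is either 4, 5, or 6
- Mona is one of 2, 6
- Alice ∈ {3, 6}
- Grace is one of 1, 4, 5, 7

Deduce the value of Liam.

4

Dave must be 5 (only option left). So Frank, Liam, Grace can't be 5.
The 7 still-open variables together cover exactly {1, 2, 3, 4, 6, 7, 8} — 7 values for 7 variables — and 2 appears only in Mona's list, so Mona = 2.
Among the 6 still-open variables, 8 fits only Frank (and all 6 values in {1, 3, 4, 6, 7, 8} must be used), so Frank = 8.
Ivy and Alice between them cover only {3, 6} — a naked pair. Remove those values from Liam.
So Liam = 4.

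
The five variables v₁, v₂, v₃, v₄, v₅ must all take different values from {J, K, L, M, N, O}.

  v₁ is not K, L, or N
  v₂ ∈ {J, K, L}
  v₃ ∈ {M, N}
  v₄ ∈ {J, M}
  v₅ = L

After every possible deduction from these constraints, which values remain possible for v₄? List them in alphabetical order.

J, M

v₅ must be L (only option left). So v₂ can't be L.
No further eliminations apply; v₄ can still be any of J, M.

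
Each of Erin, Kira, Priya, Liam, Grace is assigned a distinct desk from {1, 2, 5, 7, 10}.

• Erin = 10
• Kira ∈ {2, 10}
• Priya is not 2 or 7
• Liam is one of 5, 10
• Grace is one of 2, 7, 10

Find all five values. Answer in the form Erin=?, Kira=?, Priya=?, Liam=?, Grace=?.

Erin=10, Kira=2, Priya=1, Liam=5, Grace=7

Erin must be 10 (only option left). Strike 10 from Kira, Priya, Liam, Grace.
Kira has just one choice, so Kira = 2. Strike 2 from Grace.
That leaves Liam = 5. So Priya can't be 5.
Grace must be 7 (only option left).
Priya has just one choice, so Priya = 1.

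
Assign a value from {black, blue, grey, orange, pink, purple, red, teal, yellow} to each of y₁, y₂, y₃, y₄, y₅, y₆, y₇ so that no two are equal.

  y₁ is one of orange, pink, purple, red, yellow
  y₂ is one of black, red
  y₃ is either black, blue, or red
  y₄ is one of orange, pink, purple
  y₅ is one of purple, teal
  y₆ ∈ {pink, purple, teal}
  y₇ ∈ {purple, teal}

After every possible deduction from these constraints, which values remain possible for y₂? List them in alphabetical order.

The 2 variables y₅ and y₇ are confined to {purple, teal}, which locks those values in; drop them from y₁, y₄, y₆.
y₆ must be pink (only option left). Strike pink from y₁, y₄.
That leaves y₄ = orange. Eliminate orange elsewhere: y₁.
No further eliminations apply; y₂ can still be any of black, red.

black, red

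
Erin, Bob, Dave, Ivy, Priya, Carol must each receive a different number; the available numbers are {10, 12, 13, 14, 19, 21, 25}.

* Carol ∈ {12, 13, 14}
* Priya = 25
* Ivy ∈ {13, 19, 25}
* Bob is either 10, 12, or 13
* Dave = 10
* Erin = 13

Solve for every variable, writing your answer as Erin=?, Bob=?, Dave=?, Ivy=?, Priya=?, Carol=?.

Erin=13, Bob=12, Dave=10, Ivy=19, Priya=25, Carol=14

Erin's domain is down to {13}, so Erin = 13. So Bob, Ivy, Carol can't be 13.
That leaves Dave = 10. Strike 10 from Bob.
Priya has just one choice, so Priya = 25. So Ivy can't be 25.
That leaves Bob = 12. Strike 12 from Carol.
Ivy must be 19 (only option left).
That leaves Carol = 14.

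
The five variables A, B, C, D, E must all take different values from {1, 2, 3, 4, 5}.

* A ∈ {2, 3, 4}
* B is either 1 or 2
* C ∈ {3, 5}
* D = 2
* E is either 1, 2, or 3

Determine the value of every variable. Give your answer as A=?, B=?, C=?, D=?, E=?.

A=4, B=1, C=5, D=2, E=3

D's domain is down to {2}, so D = 2. Eliminate 2 elsewhere: A, B, E.
That leaves B = 1. Eliminate 1 elsewhere: E.
E's domain is down to {3}, so E = 3. So A, C can't be 3.
A must be 4 (only option left).
C's domain is down to {5}, so C = 5.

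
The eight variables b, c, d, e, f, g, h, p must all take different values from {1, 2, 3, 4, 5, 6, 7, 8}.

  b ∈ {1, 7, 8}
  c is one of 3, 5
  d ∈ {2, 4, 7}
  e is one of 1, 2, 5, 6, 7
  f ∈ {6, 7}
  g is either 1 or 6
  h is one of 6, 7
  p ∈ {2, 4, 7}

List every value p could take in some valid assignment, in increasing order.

2, 4

Among the 8 variables, 3 fits only c (and all 8 values in {1, 2, 3, 4, 5, 6, 7, 8} must be used), so c = 3.
The 7 still-open variables draw from only 7 values {1, 2, 4, 5, 6, 7, 8}, so each is used; only e can be 5, hence e = 5.
The 6 still-open variables together cover exactly {1, 2, 4, 6, 7, 8} — 6 values for 6 variables — and 8 appears only in b's list, so b = 8.
The 5 still-open variables draw from only 5 values {1, 2, 4, 6, 7}, so each is used; only g can be 1, hence g = 1.
f and h between them cover only {6, 7} — a naked pair. Remove those values from d, p.
No further eliminations apply; p can still be any of 2, 4.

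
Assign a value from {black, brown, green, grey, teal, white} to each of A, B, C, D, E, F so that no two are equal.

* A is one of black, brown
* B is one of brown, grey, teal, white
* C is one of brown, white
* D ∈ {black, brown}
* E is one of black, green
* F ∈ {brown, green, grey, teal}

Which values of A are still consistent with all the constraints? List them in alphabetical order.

The 2 variables A and D are confined to {black, brown}, which locks those values in; drop them from B, C, E, F.
That leaves C = white. Strike white from B.
That leaves E = green. Remove green from F.
No further eliminations apply; A can still be any of black, brown.

black, brown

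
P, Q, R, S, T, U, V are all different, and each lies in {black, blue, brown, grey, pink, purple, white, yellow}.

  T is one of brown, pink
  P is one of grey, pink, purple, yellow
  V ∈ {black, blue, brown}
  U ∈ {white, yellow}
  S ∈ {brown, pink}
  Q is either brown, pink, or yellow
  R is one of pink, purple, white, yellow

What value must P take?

grey

S and T between them cover only {brown, pink} — a naked pair. Remove those values from P, Q, R, V.
That leaves Q = yellow. So P, R, U can't be yellow.
U's domain is down to {white}, so U = white. Remove white from R.
R's domain is down to {purple}, so R = purple. Remove purple from P.
So P = grey.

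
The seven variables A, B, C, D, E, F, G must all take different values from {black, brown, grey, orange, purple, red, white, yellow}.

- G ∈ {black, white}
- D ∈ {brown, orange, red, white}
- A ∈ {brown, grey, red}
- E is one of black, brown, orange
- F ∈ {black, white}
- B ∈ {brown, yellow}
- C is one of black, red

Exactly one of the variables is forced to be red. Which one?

C

The 7 variables draw from only 7 values {black, brown, grey, orange, red, white, yellow}, so each is used; only A can be grey, hence A = grey.
The 6 still-open variables draw from only 6 values {black, brown, orange, red, white, yellow}, so each is used; only B can be yellow, hence B = yellow.
F and G between them cover only {black, white} — a naked pair. Remove those values from C, D, E.
So red goes to C.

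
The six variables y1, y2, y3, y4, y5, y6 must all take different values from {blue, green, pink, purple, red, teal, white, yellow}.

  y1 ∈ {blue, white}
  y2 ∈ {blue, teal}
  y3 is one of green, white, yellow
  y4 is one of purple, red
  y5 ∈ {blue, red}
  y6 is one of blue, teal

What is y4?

y2 and y6 between them cover only {blue, teal} — a naked pair. Remove those values from y1, y5.
That leaves y1 = white. So y3 can't be white.
That leaves y5 = red. Eliminate red elsewhere: y4.
So y4 = purple.

purple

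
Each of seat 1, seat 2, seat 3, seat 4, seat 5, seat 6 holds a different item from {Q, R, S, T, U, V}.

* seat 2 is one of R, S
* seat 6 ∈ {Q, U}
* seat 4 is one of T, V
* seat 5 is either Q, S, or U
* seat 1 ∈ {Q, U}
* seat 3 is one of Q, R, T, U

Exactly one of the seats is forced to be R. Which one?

seat 2

The 6 variables draw from only 6 values {Q, R, S, T, U, V}, so each is used; only seat 4 can be V, hence seat 4 = V.
The 5 still-open variables draw from only 5 values {Q, R, S, T, U}, so each is used; only seat 3 can be T, hence seat 3 = T.
Among the 4 still-open variables, R fits only seat 2 (and all 4 values in {Q, R, S, U} must be used), so seat 2 = R.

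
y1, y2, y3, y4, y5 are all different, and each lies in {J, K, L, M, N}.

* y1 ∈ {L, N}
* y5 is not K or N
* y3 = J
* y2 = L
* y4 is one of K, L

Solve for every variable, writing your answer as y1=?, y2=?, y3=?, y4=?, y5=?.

y1=N, y2=L, y3=J, y4=K, y5=M

y2 must be L (only option left). Strike L from y1, y4, y5.
That leaves y3 = J. Remove J from y5.
That leaves y4 = K.
That leaves y5 = M.
That leaves y1 = N.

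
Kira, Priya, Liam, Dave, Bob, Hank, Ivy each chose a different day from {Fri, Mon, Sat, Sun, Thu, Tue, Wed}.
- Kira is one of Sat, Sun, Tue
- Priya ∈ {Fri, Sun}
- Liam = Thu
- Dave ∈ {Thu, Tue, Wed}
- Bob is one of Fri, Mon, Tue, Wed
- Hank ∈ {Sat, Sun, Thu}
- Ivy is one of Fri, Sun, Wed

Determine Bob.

Liam has just one choice, so Liam = Thu. So Dave, Hank can't be Thu.
Among the 6 still-open variables, Mon fits only Bob (and all 6 values in {Fri, Mon, Sat, Sun, Tue, Wed} must be used), so Bob = Mon.

Mon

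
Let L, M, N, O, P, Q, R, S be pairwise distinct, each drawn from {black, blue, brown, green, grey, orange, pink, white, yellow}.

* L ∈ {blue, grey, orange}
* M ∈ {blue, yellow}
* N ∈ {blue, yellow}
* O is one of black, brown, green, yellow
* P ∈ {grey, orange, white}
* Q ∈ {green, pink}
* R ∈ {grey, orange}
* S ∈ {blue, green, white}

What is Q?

M and N between them cover only {blue, yellow} — a naked pair. Remove those values from L, O, S.
L and R share exactly the 2 values {grey, orange}; by pigeonhole those values go to them, so strike grey, orange from P.
P must be white (only option left). So S can't be white.
S's domain is down to {green}, so S = green. Strike green from O, Q.
So Q = pink.

pink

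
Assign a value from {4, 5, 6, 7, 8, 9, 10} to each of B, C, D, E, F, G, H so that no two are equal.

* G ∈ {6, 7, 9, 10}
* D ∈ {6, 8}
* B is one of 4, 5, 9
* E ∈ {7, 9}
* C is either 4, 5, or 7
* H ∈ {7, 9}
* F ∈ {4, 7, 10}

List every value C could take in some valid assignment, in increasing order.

4, 5

Among the 7 variables, 8 fits only D (and all 7 values in {4, 5, 6, 7, 8, 9, 10} must be used), so D = 8.
The 6 still-open variables together cover exactly {4, 5, 6, 7, 9, 10} — 6 values for 6 variables — and 6 appears only in G's list, so G = 6.
The 5 still-open variables draw from only 5 values {4, 5, 7, 9, 10}, so each is used; only F can be 10, hence F = 10.
The 2 variables E and H are confined to {7, 9}, which locks those values in; drop them from B, C.
No further eliminations apply; C can still be any of 4, 5.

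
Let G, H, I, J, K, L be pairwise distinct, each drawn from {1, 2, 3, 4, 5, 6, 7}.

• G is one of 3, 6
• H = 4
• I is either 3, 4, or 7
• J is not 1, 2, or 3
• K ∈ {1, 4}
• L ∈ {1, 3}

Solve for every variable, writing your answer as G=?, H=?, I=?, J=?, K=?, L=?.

H's domain is down to {4}, so H = 4. So I, J, K can't be 4.
K has just one choice, so K = 1. Eliminate 1 elsewhere: L.
L's domain is down to {3}, so L = 3. Strike 3 from G, I.
That leaves G = 6. Remove 6 from J.
I's domain is down to {7}, so I = 7. Remove 7 from J.
That leaves J = 5.

G=6, H=4, I=7, J=5, K=1, L=3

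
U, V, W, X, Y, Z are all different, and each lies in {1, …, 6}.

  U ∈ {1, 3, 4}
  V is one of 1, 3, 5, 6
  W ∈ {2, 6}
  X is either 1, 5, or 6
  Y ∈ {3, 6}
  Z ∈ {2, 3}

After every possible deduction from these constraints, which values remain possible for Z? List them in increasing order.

The 6 variables draw from only 6 values {1, 2, 3, 4, 5, 6}, so each is used; only U can be 4, hence U = 4.
W, Y, Z share exactly the 3 values {2, 3, 6}; by pigeonhole those values go to them, so strike 2, 3, 6 from V, X.
No further eliminations apply; Z can still be any of 2, 3.

2, 3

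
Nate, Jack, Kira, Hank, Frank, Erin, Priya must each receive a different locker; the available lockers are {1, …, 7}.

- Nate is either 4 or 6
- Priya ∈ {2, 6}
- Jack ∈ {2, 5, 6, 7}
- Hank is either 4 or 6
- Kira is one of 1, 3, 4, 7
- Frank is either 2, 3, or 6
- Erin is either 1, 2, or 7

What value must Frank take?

3

The 7 variables draw from only 7 values {1, 2, 3, 4, 5, 6, 7}, so each is used; only Jack can be 5, hence Jack = 5.
The 2 variables Nate and Hank are confined to {4, 6}, which locks those values in; drop them from Kira, Frank, Priya.
That leaves Priya = 2. Eliminate 2 elsewhere: Frank, Erin.
So Frank = 3.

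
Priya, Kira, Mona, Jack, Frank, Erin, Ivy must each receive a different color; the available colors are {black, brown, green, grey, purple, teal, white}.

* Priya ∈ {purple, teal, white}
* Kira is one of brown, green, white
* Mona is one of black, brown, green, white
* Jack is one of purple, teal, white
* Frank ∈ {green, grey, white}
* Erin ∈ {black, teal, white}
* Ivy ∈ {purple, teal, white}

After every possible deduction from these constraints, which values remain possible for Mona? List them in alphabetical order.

brown, green

Among the 7 variables, grey fits only Frank (and all 7 values in {black, brown, green, grey, purple, teal, white} must be used), so Frank = grey.
Priya, Jack, Ivy between them cover only {purple, teal, white} — a naked triple. Remove those values from Kira, Mona, Erin.
That leaves Erin = black. Strike black from Mona.
No further eliminations apply; Mona can still be any of brown, green.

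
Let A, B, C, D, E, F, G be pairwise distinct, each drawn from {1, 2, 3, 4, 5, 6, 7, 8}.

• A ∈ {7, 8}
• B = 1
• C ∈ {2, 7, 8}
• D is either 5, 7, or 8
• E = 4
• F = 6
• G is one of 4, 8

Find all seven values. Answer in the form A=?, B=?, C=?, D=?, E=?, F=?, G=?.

A=7, B=1, C=2, D=5, E=4, F=6, G=8

B's domain is down to {1}, so B = 1.
E must be 4 (only option left). Eliminate 4 elsewhere: G.
F must be 6 (only option left).
G must be 8 (only option left). Eliminate 8 elsewhere: A, C, D.
That leaves A = 7. So C, D can't be 7.
C must be 2 (only option left).
D has just one choice, so D = 5.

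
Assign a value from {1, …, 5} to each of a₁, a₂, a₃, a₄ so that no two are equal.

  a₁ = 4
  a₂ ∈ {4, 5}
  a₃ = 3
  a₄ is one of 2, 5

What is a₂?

a₁'s domain is down to {4}, so a₁ = 4. Remove 4 from a₂.
So a₂ = 5.

5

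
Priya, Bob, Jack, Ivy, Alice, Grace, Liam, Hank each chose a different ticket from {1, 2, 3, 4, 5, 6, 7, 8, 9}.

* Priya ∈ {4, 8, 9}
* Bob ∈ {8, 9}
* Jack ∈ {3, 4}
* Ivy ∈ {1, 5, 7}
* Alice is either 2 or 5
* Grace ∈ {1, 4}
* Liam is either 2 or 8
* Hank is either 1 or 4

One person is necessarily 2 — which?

Liam

Among the 8 variables, 3 fits only Jack (and all 8 values in {1, 2, 3, 4, 5, 7, 8, 9} must be used), so Jack = 3.
The 7 still-open variables together cover exactly {1, 2, 4, 5, 7, 8, 9} — 7 values for 7 variables — and 7 appears only in Ivy's list, so Ivy = 7.
The 6 still-open variables together cover exactly {1, 2, 4, 5, 8, 9} — 6 values for 6 variables — and 5 appears only in Alice's list, so Alice = 5.
The 5 still-open variables together cover exactly {1, 2, 4, 8, 9} — 5 values for 5 variables — and 2 appears only in Liam's list, so Liam = 2.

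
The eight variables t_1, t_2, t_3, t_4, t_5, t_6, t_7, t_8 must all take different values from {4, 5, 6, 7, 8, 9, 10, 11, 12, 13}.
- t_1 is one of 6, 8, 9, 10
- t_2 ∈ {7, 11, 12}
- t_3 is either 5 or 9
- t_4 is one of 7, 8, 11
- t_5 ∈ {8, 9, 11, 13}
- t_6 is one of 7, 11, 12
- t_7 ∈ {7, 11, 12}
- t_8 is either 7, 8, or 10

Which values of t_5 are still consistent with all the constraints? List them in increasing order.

The 3 variables t_2, t_6, t_7 are confined to {7, 11, 12}, which locks those values in; drop them from t_4, t_5, t_8.
t_4's domain is down to {8}, so t_4 = 8. So t_1, t_5, t_8 can't be 8.
t_8 must be 10 (only option left). Strike 10 from t_1.
No further eliminations apply; t_5 can still be any of 9, 13.

9, 13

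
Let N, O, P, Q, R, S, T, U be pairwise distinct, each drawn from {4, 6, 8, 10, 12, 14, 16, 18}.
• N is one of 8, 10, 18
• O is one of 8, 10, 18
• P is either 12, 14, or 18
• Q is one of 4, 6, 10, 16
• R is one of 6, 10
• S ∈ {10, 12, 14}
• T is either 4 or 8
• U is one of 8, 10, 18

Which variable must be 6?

The 8 variables draw from only 8 values {4, 6, 8, 10, 12, 14, 16, 18}, so each is used; only Q can be 16, hence Q = 16.
The 7 still-open variables together cover exactly {4, 6, 8, 10, 12, 14, 18} — 7 values for 7 variables — and 4 appears only in T's list, so T = 4.
The 6 still-open variables together cover exactly {6, 8, 10, 12, 14, 18} — 6 values for 6 variables — and 6 appears only in R's list, so R = 6.

R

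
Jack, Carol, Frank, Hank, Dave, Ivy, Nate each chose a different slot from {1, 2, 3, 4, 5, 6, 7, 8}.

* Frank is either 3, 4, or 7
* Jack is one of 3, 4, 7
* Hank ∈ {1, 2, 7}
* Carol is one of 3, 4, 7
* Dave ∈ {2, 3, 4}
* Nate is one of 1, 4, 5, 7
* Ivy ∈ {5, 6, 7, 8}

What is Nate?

Jack, Carol, Frank share exactly the 3 values {3, 4, 7}; by pigeonhole those values go to them, so strike 3, 4, 7 from Hank, Dave, Ivy, Nate.
Dave's domain is down to {2}, so Dave = 2. Eliminate 2 elsewhere: Hank.
Hank must be 1 (only option left). Eliminate 1 elsewhere: Nate.
So Nate = 5.

5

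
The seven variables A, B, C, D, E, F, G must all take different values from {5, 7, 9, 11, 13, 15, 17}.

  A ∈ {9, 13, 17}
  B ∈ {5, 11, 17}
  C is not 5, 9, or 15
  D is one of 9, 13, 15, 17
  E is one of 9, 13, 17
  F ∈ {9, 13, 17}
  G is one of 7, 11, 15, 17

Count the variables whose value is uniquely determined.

2

The 7 variables together cover exactly {5, 7, 9, 11, 13, 15, 17} — 7 values for 7 variables — and 5 appears only in B's list, so B = 5.
A, E, F between them cover only {9, 13, 17} — a naked triple. Remove those values from C, D, G.
D has just one choice, so D = 15. Eliminate 15 elsewhere: G.
Determined: B=5, D=15. The other variables each still have more than one consistent value. That makes 2.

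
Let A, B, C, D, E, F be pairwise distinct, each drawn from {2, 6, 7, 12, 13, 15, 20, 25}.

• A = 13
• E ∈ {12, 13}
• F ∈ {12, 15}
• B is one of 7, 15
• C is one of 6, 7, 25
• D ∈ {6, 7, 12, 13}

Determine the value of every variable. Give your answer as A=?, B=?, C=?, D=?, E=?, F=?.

A has just one choice, so A = 13. Strike 13 from D, E.
That leaves E = 12. Remove 12 from D, F.
F's domain is down to {15}, so F = 15. Eliminate 15 elsewhere: B.
B has just one choice, so B = 7. Strike 7 from C, D.
D must be 6 (only option left). Eliminate 6 elsewhere: C.
C has just one choice, so C = 25.

A=13, B=7, C=25, D=6, E=12, F=15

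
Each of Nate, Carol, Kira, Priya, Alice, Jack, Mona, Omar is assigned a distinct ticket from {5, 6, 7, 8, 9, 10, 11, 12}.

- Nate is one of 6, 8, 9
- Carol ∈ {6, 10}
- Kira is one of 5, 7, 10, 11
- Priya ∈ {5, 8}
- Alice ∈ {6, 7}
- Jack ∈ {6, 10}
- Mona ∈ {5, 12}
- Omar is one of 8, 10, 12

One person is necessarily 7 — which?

The 8 variables together cover exactly {5, 6, 7, 8, 9, 10, 11, 12} — 8 values for 8 variables — and 9 appears only in Nate's list, so Nate = 9.
The 7 still-open variables together cover exactly {5, 6, 7, 8, 10, 11, 12} — 7 values for 7 variables — and 11 appears only in Kira's list, so Kira = 11.
Among the 6 still-open variables, 7 fits only Alice (and all 6 values in {5, 6, 7, 8, 10, 12} must be used), so Alice = 7.

Alice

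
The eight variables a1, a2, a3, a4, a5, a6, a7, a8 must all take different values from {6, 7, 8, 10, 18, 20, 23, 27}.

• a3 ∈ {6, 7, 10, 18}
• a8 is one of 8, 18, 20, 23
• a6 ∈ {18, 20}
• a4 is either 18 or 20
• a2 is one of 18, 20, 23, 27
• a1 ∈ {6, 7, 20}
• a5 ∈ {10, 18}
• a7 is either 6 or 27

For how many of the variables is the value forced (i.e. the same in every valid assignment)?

The 8 variables draw from only 8 values {6, 7, 8, 10, 18, 20, 23, 27}, so each is used; only a8 can be 8, hence a8 = 8.
The 7 still-open variables together cover exactly {6, 7, 10, 18, 20, 23, 27} — 7 values for 7 variables — and 23 appears only in a2's list, so a2 = 23.
The 6 still-open variables draw from only 6 values {6, 7, 10, 18, 20, 27}, so each is used; only a7 can be 27, hence a7 = 27.
The 2 variables a4 and a6 are confined to {18, 20}, which locks those values in; drop them from a1, a3, a5.
a5's domain is down to {10}, so a5 = 10. Eliminate 10 elsewhere: a3.
Determined: a2=23, a5=10, a7=27, a8=8. The other variables each still have more than one consistent value. That makes 4.

4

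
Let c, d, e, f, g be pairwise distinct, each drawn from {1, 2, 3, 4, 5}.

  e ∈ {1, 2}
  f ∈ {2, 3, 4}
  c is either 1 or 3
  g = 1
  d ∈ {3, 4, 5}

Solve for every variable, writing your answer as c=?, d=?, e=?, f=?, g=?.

g must be 1 (only option left). Strike 1 from c, e.
c must be 3 (only option left). Strike 3 from d, f.
e has just one choice, so e = 2. Strike 2 from f.
f has just one choice, so f = 4. Eliminate 4 elsewhere: d.
d's domain is down to {5}, so d = 5.

c=3, d=5, e=2, f=4, g=1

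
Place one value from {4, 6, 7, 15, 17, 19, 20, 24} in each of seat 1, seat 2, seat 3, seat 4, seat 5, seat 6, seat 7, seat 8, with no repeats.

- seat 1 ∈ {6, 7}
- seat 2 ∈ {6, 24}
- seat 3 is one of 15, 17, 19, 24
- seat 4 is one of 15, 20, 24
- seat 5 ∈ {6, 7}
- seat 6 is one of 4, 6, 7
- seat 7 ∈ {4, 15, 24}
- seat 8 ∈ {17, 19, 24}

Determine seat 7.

15

The 8 variables together cover exactly {4, 6, 7, 15, 17, 19, 20, 24} — 8 values for 8 variables — and 20 appears only in seat 4's list, so seat 4 = 20.
The 2 variables seat 1 and seat 5 are confined to {6, 7}, which locks those values in; drop them from seat 2, seat 6.
seat 2 has just one choice, so seat 2 = 24. Remove 24 from seat 3, seat 7, seat 8.
seat 6 has just one choice, so seat 6 = 4. Strike 4 from seat 7.
So seat 7 = 15.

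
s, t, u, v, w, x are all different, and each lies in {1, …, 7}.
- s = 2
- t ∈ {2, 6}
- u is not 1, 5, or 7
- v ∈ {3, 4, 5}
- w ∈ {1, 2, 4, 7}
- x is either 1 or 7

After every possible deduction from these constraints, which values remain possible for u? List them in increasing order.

3, 4

s's domain is down to {2}, so s = 2. Eliminate 2 elsewhere: t, u, w.
t must be 6 (only option left). Strike 6 from u.
No further eliminations apply; u can still be any of 3, 4.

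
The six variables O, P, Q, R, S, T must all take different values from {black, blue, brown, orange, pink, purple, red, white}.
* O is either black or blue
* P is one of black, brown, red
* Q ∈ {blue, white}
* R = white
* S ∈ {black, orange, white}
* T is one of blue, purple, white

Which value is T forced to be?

R has just one choice, so R = white. So Q, S, T can't be white.
Q must be blue (only option left). So O, T can't be blue.
So T = purple.

purple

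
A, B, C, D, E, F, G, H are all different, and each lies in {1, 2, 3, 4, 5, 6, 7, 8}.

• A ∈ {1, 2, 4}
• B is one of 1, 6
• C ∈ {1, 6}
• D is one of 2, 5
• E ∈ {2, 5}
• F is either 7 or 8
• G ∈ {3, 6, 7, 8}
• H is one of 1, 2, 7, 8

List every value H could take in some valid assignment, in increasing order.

The 8 variables together cover exactly {1, 2, 3, 4, 5, 6, 7, 8} — 8 values for 8 variables — and 3 appears only in G's list, so G = 3.
The 7 still-open variables together cover exactly {1, 2, 4, 5, 6, 7, 8} — 7 values for 7 variables — and 4 appears only in A's list, so A = 4.
B and C share exactly the 2 values {1, 6}; by pigeonhole those values go to them, so strike 1, 6 from H.
The 2 variables D and E are confined to {2, 5}, which locks those values in; drop them from H.
No further eliminations apply; H can still be any of 7, 8.

7, 8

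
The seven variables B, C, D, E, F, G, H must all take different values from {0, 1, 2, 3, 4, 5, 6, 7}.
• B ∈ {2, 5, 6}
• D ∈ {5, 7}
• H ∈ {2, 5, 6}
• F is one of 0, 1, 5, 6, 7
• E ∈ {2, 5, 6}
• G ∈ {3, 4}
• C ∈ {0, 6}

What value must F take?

1

The 3 variables B, E, H are confined to {2, 5, 6}, which locks those values in; drop them from C, D, F.
C must be 0 (only option left). Eliminate 0 elsewhere: F.
D must be 7 (only option left). Strike 7 from F.
So F = 1.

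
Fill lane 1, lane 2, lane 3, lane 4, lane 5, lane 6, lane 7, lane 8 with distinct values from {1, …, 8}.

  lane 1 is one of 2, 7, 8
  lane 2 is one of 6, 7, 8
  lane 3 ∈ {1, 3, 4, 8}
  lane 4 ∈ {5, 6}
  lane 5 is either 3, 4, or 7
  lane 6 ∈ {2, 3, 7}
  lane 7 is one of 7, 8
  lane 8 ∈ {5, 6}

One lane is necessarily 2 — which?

The 8 variables together cover exactly {1, 2, 3, 4, 5, 6, 7, 8} — 8 values for 8 variables — and 1 appears only in lane 3's list, so lane 3 = 1.
The 7 still-open variables draw from only 7 values {2, 3, 4, 5, 6, 7, 8}, so each is used; only lane 5 can be 4, hence lane 5 = 4.
The 6 still-open variables together cover exactly {2, 3, 5, 6, 7, 8} — 6 values for 6 variables — and 3 appears only in lane 6's list, so lane 6 = 3.
The 5 still-open variables draw from only 5 values {2, 5, 6, 7, 8}, so each is used; only lane 1 can be 2, hence lane 1 = 2.

lane 1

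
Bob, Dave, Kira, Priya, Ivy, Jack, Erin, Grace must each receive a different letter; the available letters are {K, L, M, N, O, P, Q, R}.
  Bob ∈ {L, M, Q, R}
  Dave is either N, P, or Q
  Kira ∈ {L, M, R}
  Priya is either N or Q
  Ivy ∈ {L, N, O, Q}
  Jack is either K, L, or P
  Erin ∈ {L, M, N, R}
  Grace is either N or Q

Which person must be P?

Dave

The 8 variables together cover exactly {K, L, M, N, O, P, Q, R} — 8 values for 8 variables — and K appears only in Jack's list, so Jack = K.
Among the 7 still-open variables, O fits only Ivy (and all 7 values in {L, M, N, O, P, Q, R} must be used), so Ivy = O.
Among the 6 still-open variables, P fits only Dave (and all 6 values in {L, M, N, P, Q, R} must be used), so Dave = P.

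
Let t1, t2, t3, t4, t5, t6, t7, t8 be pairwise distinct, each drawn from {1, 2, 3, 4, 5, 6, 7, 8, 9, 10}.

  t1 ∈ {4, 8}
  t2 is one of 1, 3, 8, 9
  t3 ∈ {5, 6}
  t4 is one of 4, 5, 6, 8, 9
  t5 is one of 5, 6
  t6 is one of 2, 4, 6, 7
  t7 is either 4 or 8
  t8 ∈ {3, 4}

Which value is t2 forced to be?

1

t1 and t7 share exactly the 2 values {4, 8}; by pigeonhole those values go to them, so strike 4, 8 from t2, t4, t6, t8.
t8 must be 3 (only option left). So t2 can't be 3.
t3 and t5 between them cover only {5, 6} — a naked pair. Remove those values from t4, t6.
That leaves t4 = 9. Strike 9 from t2.
So t2 = 1.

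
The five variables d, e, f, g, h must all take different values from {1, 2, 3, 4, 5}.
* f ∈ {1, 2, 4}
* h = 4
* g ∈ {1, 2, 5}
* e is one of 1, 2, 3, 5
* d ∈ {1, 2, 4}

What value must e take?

h has just one choice, so h = 4. Remove 4 from d, f.
The 4 still-open variables together cover exactly {1, 2, 3, 5} — 4 values for 4 variables — and 3 appears only in e's list, so e = 3.

3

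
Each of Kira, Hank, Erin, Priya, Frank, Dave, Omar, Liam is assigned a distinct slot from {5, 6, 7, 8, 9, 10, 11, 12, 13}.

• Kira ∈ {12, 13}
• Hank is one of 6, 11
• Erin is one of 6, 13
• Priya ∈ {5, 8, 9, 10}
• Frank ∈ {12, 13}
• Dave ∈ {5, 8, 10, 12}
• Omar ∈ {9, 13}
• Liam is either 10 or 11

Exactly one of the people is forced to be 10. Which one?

Kira and Frank between them cover only {12, 13} — a naked pair. Remove those values from Erin, Dave, Omar.
Erin must be 6 (only option left). So Hank can't be 6.
Omar has just one choice, so Omar = 9. Strike 9 from Priya.
Hank's domain is down to {11}, so Hank = 11. So Liam can't be 11.
So 10 goes to Liam.

Liam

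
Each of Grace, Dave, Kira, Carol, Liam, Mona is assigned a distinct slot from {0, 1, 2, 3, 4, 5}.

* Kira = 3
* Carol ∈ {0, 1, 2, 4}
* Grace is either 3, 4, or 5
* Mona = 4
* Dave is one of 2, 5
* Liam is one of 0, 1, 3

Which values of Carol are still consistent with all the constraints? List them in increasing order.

0, 1

Kira has just one choice, so Kira = 3. Remove 3 from Grace, Liam.
Mona must be 4 (only option left). So Grace, Carol can't be 4.
Grace has just one choice, so Grace = 5. Strike 5 from Dave.
Dave has just one choice, so Dave = 2. Strike 2 from Carol.
No further eliminations apply; Carol can still be any of 0, 1.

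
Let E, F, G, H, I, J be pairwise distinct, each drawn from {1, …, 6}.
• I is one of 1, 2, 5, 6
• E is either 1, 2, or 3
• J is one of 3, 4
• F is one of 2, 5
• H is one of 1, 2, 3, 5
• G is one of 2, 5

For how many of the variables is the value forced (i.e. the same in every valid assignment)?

Among the 6 variables, 4 fits only J (and all 6 values in {1, 2, 3, 4, 5, 6} must be used), so J = 4.
The 5 still-open variables draw from only 5 values {1, 2, 3, 5, 6}, so each is used; only I can be 6, hence I = 6.
F and G between them cover only {2, 5} — a naked pair. Remove those values from E, H.
Determined: I=6, J=4. The other variables each still have more than one consistent value. That makes 2.

2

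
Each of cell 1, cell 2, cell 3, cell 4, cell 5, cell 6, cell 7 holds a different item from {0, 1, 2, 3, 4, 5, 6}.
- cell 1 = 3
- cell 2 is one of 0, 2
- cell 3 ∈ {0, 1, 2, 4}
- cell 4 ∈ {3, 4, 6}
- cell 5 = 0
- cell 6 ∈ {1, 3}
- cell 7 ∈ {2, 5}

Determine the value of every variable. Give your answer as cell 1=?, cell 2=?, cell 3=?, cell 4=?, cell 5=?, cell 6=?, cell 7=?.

cell 1=3, cell 2=2, cell 3=4, cell 4=6, cell 5=0, cell 6=1, cell 7=5

cell 1 must be 3 (only option left). Strike 3 from cell 4, cell 6.
That leaves cell 5 = 0. So cell 2, cell 3 can't be 0.
cell 6 must be 1 (only option left). So cell 3 can't be 1.
cell 2 must be 2 (only option left). Eliminate 2 elsewhere: cell 3, cell 7.
That leaves cell 3 = 4. Strike 4 from cell 4.
cell 4's domain is down to {6}, so cell 4 = 6.
cell 7 must be 5 (only option left).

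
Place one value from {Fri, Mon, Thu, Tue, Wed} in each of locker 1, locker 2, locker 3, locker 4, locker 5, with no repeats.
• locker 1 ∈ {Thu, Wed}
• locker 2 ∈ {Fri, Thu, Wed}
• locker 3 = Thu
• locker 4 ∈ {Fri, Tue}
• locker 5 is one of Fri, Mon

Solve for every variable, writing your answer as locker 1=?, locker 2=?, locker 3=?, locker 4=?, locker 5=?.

locker 3 has just one choice, so locker 3 = Thu. Strike Thu from locker 1, locker 2.
locker 1 must be Wed (only option left). Remove Wed from locker 2.
That leaves locker 2 = Fri. Eliminate Fri elsewhere: locker 4, locker 5.
That leaves locker 4 = Tue.
That leaves locker 5 = Mon.

locker 1=Wed, locker 2=Fri, locker 3=Thu, locker 4=Tue, locker 5=Mon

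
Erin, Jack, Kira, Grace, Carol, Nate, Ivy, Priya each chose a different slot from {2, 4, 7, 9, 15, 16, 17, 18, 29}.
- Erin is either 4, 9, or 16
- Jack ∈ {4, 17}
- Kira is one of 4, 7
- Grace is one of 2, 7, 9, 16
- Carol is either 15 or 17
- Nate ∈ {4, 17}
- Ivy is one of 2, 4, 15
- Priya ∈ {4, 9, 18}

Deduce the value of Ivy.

The 8 variables together cover exactly {2, 4, 7, 9, 15, 16, 17, 18} — 8 values for 8 variables — and 18 appears only in Priya's list, so Priya = 18.
Jack and Nate between them cover only {4, 17} — a naked pair. Remove those values from Erin, Kira, Carol, Ivy.
That leaves Kira = 7. Remove 7 from Grace.
Carol's domain is down to {15}, so Carol = 15. Remove 15 from Ivy.
So Ivy = 2.

2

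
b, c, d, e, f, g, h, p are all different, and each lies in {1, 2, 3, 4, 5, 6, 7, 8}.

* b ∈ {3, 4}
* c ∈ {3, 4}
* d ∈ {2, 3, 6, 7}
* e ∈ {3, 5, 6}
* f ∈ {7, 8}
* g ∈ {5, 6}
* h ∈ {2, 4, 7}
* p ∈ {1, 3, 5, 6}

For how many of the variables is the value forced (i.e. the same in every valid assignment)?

Among the 8 variables, 1 fits only p (and all 8 values in {1, 2, 3, 4, 5, 6, 7, 8} must be used), so p = 1.
Among the 7 still-open variables, 8 fits only f (and all 7 values in {2, 3, 4, 5, 6, 7, 8} must be used), so f = 8.
b and c between them cover only {3, 4} — a naked pair. Remove those values from d, e, h.
The 2 variables e and g are confined to {5, 6}, which locks those values in; drop them from d.
Determined: f=8, p=1. The other variables each still have more than one consistent value. That makes 2.

2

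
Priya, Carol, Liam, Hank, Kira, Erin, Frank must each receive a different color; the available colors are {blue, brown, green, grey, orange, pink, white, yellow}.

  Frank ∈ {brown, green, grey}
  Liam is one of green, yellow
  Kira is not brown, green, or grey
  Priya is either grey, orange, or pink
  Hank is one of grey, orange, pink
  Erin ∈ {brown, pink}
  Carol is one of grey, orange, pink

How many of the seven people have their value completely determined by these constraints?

3

The 3 variables Priya, Carol, Hank are confined to {grey, orange, pink}, which locks those values in; drop them from Kira, Erin, Frank.
That leaves Erin = brown. So Frank can't be brown.
That leaves Frank = green. Eliminate green elsewhere: Liam.
Liam must be yellow (only option left). Remove yellow from Kira.
Determined: Liam=yellow, Erin=brown, Frank=green. The other people each still have more than one consistent value. That makes 3.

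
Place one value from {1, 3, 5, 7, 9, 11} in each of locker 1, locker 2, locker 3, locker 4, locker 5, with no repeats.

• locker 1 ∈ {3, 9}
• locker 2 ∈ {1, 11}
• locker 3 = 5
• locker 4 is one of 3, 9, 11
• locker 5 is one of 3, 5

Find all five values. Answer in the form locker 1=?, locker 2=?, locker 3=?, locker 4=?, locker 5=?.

locker 3's domain is down to {5}, so locker 3 = 5. Eliminate 5 elsewhere: locker 5.
locker 5's domain is down to {3}, so locker 5 = 3. Eliminate 3 elsewhere: locker 1, locker 4.
locker 1's domain is down to {9}, so locker 1 = 9. Remove 9 from locker 4.
locker 4 has just one choice, so locker 4 = 11. So locker 2 can't be 11.
That leaves locker 2 = 1.

locker 1=9, locker 2=1, locker 3=5, locker 4=11, locker 5=3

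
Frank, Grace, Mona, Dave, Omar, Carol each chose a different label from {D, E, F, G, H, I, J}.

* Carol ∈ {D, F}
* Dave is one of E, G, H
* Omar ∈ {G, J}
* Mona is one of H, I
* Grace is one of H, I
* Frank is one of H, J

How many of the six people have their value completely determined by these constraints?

3

Grace and Mona between them cover only {H, I} — a naked pair. Remove those values from Frank, Dave.
Frank's domain is down to {J}, so Frank = J. Eliminate J elsewhere: Omar.
That leaves Omar = G. So Dave can't be G.
That leaves Dave = E.
Determined: Frank=J, Dave=E, Omar=G. The other people each still have more than one consistent value. That makes 3.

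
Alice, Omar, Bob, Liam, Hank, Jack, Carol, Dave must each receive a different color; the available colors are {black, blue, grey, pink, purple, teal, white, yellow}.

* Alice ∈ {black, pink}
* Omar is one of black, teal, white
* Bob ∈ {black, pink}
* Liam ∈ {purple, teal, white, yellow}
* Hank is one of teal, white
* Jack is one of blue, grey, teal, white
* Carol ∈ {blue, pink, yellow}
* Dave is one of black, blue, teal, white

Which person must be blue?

The 8 variables draw from only 8 values {black, blue, grey, pink, purple, teal, white, yellow}, so each is used; only Jack can be grey, hence Jack = grey.
The 7 still-open variables draw from only 7 values {black, blue, pink, purple, teal, white, yellow}, so each is used; only Liam can be purple, hence Liam = purple.
The 6 still-open variables draw from only 6 values {black, blue, pink, teal, white, yellow}, so each is used; only Carol can be yellow, hence Carol = yellow.
Among the 5 still-open variables, blue fits only Dave (and all 5 values in {black, blue, pink, teal, white} must be used), so Dave = blue.

Dave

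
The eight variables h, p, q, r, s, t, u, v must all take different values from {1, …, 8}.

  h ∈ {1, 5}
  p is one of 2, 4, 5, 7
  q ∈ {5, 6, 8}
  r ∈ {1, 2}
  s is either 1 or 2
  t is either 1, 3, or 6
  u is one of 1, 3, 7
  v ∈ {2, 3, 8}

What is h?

The 8 variables together cover exactly {1, 2, 3, 4, 5, 6, 7, 8} — 8 values for 8 variables — and 4 appears only in p's list, so p = 4.
The 7 still-open variables draw from only 7 values {1, 2, 3, 5, 6, 7, 8}, so each is used; only u can be 7, hence u = 7.
r and s share exactly the 2 values {1, 2}; by pigeonhole those values go to them, so strike 1, 2 from h, t, v.
So h = 5.

5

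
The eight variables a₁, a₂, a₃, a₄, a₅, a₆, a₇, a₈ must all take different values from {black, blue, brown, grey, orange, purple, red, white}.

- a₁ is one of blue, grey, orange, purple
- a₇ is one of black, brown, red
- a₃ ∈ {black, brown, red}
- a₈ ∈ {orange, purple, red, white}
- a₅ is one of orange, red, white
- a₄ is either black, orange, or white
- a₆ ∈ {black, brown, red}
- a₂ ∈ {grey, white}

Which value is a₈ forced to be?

The 8 variables together cover exactly {black, blue, brown, grey, orange, purple, red, white} — 8 values for 8 variables — and blue appears only in a₁'s list, so a₁ = blue.
Among the 7 still-open variables, grey fits only a₂ (and all 7 values in {black, brown, grey, orange, purple, red, white} must be used), so a₂ = grey.
The 6 still-open variables together cover exactly {black, brown, orange, purple, red, white} — 6 values for 6 variables — and purple appears only in a₈'s list, so a₈ = purple.

purple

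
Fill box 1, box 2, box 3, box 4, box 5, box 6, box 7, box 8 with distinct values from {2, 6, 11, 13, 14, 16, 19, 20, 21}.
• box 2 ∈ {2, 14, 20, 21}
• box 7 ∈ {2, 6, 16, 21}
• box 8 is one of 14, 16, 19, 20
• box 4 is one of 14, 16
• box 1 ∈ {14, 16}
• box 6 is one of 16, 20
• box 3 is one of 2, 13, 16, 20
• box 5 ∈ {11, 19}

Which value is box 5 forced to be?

The 2 variables box 1 and box 4 are confined to {14, 16}, which locks those values in; drop them from box 2, box 3, box 6, box 7, box 8.
box 6's domain is down to {20}, so box 6 = 20. Eliminate 20 elsewhere: box 2, box 3, box 8.
box 8 has just one choice, so box 8 = 19. Eliminate 19 elsewhere: box 5.
So box 5 = 11.

11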